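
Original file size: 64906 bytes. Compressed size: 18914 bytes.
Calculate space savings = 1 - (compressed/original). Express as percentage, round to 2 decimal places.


ratio = compressed/original = 18914/64906 = 0.291406
savings = 1 - ratio = 1 - 0.291406 = 0.708594
as a percentage: 0.708594 * 100 = 70.86%

Space savings = 1 - 18914/64906 = 70.86%


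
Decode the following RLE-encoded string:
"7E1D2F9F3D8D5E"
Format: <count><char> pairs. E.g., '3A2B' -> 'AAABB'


Expanding each <count><char> pair:
  7E -> 'EEEEEEE'
  1D -> 'D'
  2F -> 'FF'
  9F -> 'FFFFFFFFF'
  3D -> 'DDD'
  8D -> 'DDDDDDDD'
  5E -> 'EEEEE'

Decoded = EEEEEEEDFFFFFFFFFFFDDDDDDDDDDDEEEEE


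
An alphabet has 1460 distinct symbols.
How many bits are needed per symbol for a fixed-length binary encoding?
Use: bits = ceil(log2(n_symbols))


log2(1460) = 10.5118
Bracket: 2^10 = 1024 < 1460 <= 2^11 = 2048
So ceil(log2(1460)) = 11

bits = ceil(log2(1460)) = ceil(10.5118) = 11 bits


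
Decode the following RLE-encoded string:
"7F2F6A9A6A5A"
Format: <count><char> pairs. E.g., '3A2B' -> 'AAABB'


Expanding each <count><char> pair:
  7F -> 'FFFFFFF'
  2F -> 'FF'
  6A -> 'AAAAAA'
  9A -> 'AAAAAAAAA'
  6A -> 'AAAAAA'
  5A -> 'AAAAA'

Decoded = FFFFFFFFFAAAAAAAAAAAAAAAAAAAAAAAAAA


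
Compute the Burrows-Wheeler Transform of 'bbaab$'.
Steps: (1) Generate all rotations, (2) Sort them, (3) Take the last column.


Rotations (sorted):
  0: $bbaab -> last char: b
  1: aab$bb -> last char: b
  2: ab$bba -> last char: a
  3: b$bbaa -> last char: a
  4: baab$b -> last char: b
  5: bbaab$ -> last char: $


BWT = bbaab$


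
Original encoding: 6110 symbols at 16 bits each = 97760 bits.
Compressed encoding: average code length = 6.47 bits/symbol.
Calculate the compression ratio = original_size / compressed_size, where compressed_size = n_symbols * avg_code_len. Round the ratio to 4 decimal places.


original_size = n_symbols * orig_bits = 6110 * 16 = 97760 bits
compressed_size = n_symbols * avg_code_len = 6110 * 6.47 = 39531.7 bits
ratio = original_size / compressed_size = 97760 / 39531.7 = 2.473

Compression ratio = 2.473


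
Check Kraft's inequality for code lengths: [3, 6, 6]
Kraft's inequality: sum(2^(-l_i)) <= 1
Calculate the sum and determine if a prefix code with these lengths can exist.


Sum = 2^(-3) + 2^(-6) + 2^(-6)
    = 0.125 + 0.015625 + 0.015625
    = 10/64 = 0.15625
Since 0.15625 <= 1, Kraft's inequality IS satisfied.
A prefix code with these lengths CAN exist.

Kraft sum = 0.15625. Satisfied.


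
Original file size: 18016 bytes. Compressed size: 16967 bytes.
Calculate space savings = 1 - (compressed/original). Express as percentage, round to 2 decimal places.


ratio = compressed/original = 16967/18016 = 0.941774
savings = 1 - ratio = 1 - 0.941774 = 0.058226
as a percentage: 0.058226 * 100 = 5.82%

Space savings = 1 - 16967/18016 = 5.82%


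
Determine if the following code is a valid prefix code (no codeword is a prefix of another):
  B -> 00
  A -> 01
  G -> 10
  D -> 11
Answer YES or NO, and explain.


Checking each pair (does one codeword prefix another?):
  B='00' vs A='01': no prefix
  B='00' vs G='10': no prefix
  B='00' vs D='11': no prefix
  A='01' vs B='00': no prefix
  A='01' vs G='10': no prefix
  A='01' vs D='11': no prefix
  G='10' vs B='00': no prefix
  G='10' vs A='01': no prefix
  G='10' vs D='11': no prefix
  D='11' vs B='00': no prefix
  D='11' vs A='01': no prefix
  D='11' vs G='10': no prefix
No violation found over all pairs.

YES -- this is a valid prefix code. No codeword is a prefix of any other codeword.


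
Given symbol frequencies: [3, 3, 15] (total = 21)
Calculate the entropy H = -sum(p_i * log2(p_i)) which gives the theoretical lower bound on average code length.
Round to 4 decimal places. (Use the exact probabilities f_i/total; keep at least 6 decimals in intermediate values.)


Per-symbol terms -p_i * log2(p_i) with p_i = f_i/21:
  p = 3/21 = 0.142857: log2(p) = -2.807355, -p*log2(p) = 0.401051
  p = 3/21 = 0.142857: log2(p) = -2.807355, -p*log2(p) = 0.401051
  p = 15/21 = 0.714286: log2(p) = -0.485427, -p*log2(p) = 0.346733
H = 0.401051 + 0.401051 + 0.346733 = 1.148835

H = 1.1488 bits/symbol


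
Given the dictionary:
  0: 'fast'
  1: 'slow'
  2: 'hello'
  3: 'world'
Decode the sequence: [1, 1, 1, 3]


Look up each index in the dictionary:
  1 -> 'slow'
  1 -> 'slow'
  1 -> 'slow'
  3 -> 'world'

Decoded: "slow slow slow world"


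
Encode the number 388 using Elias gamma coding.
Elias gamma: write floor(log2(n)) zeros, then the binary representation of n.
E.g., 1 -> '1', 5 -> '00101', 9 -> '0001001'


num_bits = floor(log2(388)) + 1 = 9
leading_zeros = num_bits - 1 = 8
binary(388) = 110000100

Elias gamma(388) = '00000000' + '110000100' = 00000000110000100 (17 bits)


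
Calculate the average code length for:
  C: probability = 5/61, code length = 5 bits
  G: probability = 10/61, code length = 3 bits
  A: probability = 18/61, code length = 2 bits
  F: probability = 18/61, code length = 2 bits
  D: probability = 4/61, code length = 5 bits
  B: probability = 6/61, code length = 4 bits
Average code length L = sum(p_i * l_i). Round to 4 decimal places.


Weighted contributions p_i * l_i:
  C: (5/61) * 5 = 25/61
  G: (10/61) * 3 = 30/61
  A: (18/61) * 2 = 36/61
  F: (18/61) * 2 = 36/61
  D: (4/61) * 5 = 20/61
  B: (6/61) * 4 = 24/61
Sum = (25 + 30 + 36 + 36 + 20 + 24)/61 = 171/61

L = 171/61 = 2.8033 bits/symbol


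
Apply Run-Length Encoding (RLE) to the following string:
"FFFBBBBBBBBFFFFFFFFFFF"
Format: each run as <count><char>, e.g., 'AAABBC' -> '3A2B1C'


Scanning runs left to right:
  i=0: run of 'F' x 3 -> '3F'
  i=3: run of 'B' x 8 -> '8B'
  i=11: run of 'F' x 11 -> '11F'

RLE = 3F8B11F


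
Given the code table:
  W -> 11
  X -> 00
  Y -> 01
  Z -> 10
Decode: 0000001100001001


Decoding:
00 -> X
00 -> X
00 -> X
11 -> W
00 -> X
00 -> X
10 -> Z
01 -> Y


Result: XXXWXXZY


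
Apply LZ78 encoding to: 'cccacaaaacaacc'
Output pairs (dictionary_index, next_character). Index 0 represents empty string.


LZ78 encoding steps:
Dictionary: {0: ''}
Step 1: w='' (idx 0), next='c' -> output (0, 'c'), add 'c' as idx 1
Step 2: w='c' (idx 1), next='c' -> output (1, 'c'), add 'cc' as idx 2
Step 3: w='' (idx 0), next='a' -> output (0, 'a'), add 'a' as idx 3
Step 4: w='c' (idx 1), next='a' -> output (1, 'a'), add 'ca' as idx 4
Step 5: w='a' (idx 3), next='a' -> output (3, 'a'), add 'aa' as idx 5
Step 6: w='a' (idx 3), next='c' -> output (3, 'c'), add 'ac' as idx 6
Step 7: w='aa' (idx 5), next='c' -> output (5, 'c'), add 'aac' as idx 7
Step 8: w='c' (idx 1), end of input -> output (1, '')


Encoded: [(0, 'c'), (1, 'c'), (0, 'a'), (1, 'a'), (3, 'a'), (3, 'c'), (5, 'c'), (1, '')]


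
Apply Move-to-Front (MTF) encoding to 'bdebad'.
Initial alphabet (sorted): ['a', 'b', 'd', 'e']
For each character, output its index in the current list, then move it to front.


MTF encoding:
'b': index 1 in ['a', 'b', 'd', 'e'] -> ['b', 'a', 'd', 'e']
'd': index 2 in ['b', 'a', 'd', 'e'] -> ['d', 'b', 'a', 'e']
'e': index 3 in ['d', 'b', 'a', 'e'] -> ['e', 'd', 'b', 'a']
'b': index 2 in ['e', 'd', 'b', 'a'] -> ['b', 'e', 'd', 'a']
'a': index 3 in ['b', 'e', 'd', 'a'] -> ['a', 'b', 'e', 'd']
'd': index 3 in ['a', 'b', 'e', 'd'] -> ['d', 'a', 'b', 'e']


Output: [1, 2, 3, 2, 3, 3]


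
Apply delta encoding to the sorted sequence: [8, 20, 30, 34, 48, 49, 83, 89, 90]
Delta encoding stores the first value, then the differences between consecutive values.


First value: 8
Deltas:
  20 - 8 = 12
  30 - 20 = 10
  34 - 30 = 4
  48 - 34 = 14
  49 - 48 = 1
  83 - 49 = 34
  89 - 83 = 6
  90 - 89 = 1


Delta encoded: [8, 12, 10, 4, 14, 1, 34, 6, 1]


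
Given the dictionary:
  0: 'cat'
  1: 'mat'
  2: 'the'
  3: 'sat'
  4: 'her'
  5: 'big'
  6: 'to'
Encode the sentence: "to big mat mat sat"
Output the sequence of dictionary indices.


Look up each word in the dictionary:
  'to' -> 6
  'big' -> 5
  'mat' -> 1
  'mat' -> 1
  'sat' -> 3

Encoded: [6, 5, 1, 1, 3]


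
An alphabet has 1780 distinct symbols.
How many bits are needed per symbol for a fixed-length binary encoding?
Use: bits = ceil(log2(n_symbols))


log2(1780) = 10.7977
Bracket: 2^10 = 1024 < 1780 <= 2^11 = 2048
So ceil(log2(1780)) = 11

bits = ceil(log2(1780)) = ceil(10.7977) = 11 bits


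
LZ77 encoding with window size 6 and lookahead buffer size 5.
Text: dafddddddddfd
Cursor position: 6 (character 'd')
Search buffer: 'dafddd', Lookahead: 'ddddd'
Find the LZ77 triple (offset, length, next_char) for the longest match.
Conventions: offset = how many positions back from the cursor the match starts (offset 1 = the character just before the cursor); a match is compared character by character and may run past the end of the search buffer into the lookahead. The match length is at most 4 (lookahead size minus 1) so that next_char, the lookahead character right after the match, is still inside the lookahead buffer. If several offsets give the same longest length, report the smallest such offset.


Try each offset into the search buffer:
  offset=1 (pos 5, char 'd'): match length 4
  offset=2 (pos 4, char 'd'): match length 4
  offset=3 (pos 3, char 'd'): match length 4
  offset=4 (pos 2, char 'f'): match length 0
  offset=5 (pos 1, char 'a'): match length 0
  offset=6 (pos 0, char 'd'): match length 1
Longest match has length 4, found at offsets 1, 2, 3; take the smallest, offset 1.
next_char = character at position 6 + 4 = 10 -> 'd'

Best match: offset=1, length=4 (matching 'dddd' starting at position 5)
LZ77 triple: (1, 4, 'd')


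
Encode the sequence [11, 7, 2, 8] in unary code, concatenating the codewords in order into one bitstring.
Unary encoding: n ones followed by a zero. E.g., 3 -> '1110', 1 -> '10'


Encode each number as n ones followed by a terminating 0:
  11 -> 111111111110 (12 bits)
  7 -> 11111110 (8 bits)
  2 -> 110 (3 bits)
  8 -> 111111110 (9 bits)
Total length = 12 + 8 + 3 + 9 = 32 bits.

Unary([11, 7, 2, 8]) = 11111111111011111110110111111110 (32 bits)


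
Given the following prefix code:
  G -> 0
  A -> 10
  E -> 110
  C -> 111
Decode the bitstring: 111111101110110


Decoding step by step:
Bits 111 -> C
Bits 111 -> C
Bits 10 -> A
Bits 111 -> C
Bits 0 -> G
Bits 110 -> E


Decoded message: CCACGE


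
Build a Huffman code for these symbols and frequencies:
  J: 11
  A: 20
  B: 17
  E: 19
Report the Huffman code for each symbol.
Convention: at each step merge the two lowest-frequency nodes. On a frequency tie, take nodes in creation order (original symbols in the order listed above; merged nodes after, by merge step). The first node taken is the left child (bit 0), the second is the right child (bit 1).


Huffman tree construction:
Step 1: Merge J(11) + B(17) = 28
Step 2: Merge E(19) + A(20) = 39
Step 3: Merge (J+B)(28) + (E+A)(39) = 67
Read each symbol's code off the tree from the root (left child = 0, right child = 1).

Codes:
  J: 00 (length 2)
  A: 11 (length 2)
  B: 01 (length 2)
  E: 10 (length 2)
Average code length: 134/67 = 2.0000 bits/symbol


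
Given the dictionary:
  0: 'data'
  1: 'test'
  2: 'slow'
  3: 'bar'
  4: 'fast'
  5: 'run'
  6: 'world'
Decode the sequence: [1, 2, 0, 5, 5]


Look up each index in the dictionary:
  1 -> 'test'
  2 -> 'slow'
  0 -> 'data'
  5 -> 'run'
  5 -> 'run'

Decoded: "test slow data run run"


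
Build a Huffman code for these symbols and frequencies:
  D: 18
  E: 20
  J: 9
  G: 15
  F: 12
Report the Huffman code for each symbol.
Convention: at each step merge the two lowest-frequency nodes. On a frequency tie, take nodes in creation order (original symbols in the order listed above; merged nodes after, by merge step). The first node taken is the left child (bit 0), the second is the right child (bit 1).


Huffman tree construction:
Step 1: Merge J(9) + F(12) = 21
Step 2: Merge G(15) + D(18) = 33
Step 3: Merge E(20) + (J+F)(21) = 41
Step 4: Merge (G+D)(33) + (E+(J+F))(41) = 74
Read each symbol's code off the tree from the root (left child = 0, right child = 1).

Codes:
  D: 01 (length 2)
  E: 10 (length 2)
  J: 110 (length 3)
  G: 00 (length 2)
  F: 111 (length 3)
Average code length: 169/74 = 2.2838 bits/symbol


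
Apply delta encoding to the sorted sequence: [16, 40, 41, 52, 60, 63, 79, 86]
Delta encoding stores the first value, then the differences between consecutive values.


First value: 16
Deltas:
  40 - 16 = 24
  41 - 40 = 1
  52 - 41 = 11
  60 - 52 = 8
  63 - 60 = 3
  79 - 63 = 16
  86 - 79 = 7


Delta encoded: [16, 24, 1, 11, 8, 3, 16, 7]


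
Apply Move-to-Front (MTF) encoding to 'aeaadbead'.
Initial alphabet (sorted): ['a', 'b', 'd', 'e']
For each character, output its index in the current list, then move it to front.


MTF encoding:
'a': index 0 in ['a', 'b', 'd', 'e'] -> ['a', 'b', 'd', 'e']
'e': index 3 in ['a', 'b', 'd', 'e'] -> ['e', 'a', 'b', 'd']
'a': index 1 in ['e', 'a', 'b', 'd'] -> ['a', 'e', 'b', 'd']
'a': index 0 in ['a', 'e', 'b', 'd'] -> ['a', 'e', 'b', 'd']
'd': index 3 in ['a', 'e', 'b', 'd'] -> ['d', 'a', 'e', 'b']
'b': index 3 in ['d', 'a', 'e', 'b'] -> ['b', 'd', 'a', 'e']
'e': index 3 in ['b', 'd', 'a', 'e'] -> ['e', 'b', 'd', 'a']
'a': index 3 in ['e', 'b', 'd', 'a'] -> ['a', 'e', 'b', 'd']
'd': index 3 in ['a', 'e', 'b', 'd'] -> ['d', 'a', 'e', 'b']


Output: [0, 3, 1, 0, 3, 3, 3, 3, 3]


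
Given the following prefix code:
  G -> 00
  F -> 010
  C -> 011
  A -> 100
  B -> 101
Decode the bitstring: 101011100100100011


Decoding step by step:
Bits 101 -> B
Bits 011 -> C
Bits 100 -> A
Bits 100 -> A
Bits 100 -> A
Bits 011 -> C


Decoded message: BCAAAC


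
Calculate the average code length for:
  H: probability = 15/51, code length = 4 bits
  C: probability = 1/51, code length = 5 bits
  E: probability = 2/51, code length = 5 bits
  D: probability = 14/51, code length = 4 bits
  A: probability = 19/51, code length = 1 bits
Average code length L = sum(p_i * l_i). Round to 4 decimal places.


Weighted contributions p_i * l_i:
  H: (15/51) * 4 = 60/51
  C: (1/51) * 5 = 5/51
  E: (2/51) * 5 = 10/51
  D: (14/51) * 4 = 56/51
  A: (19/51) * 1 = 19/51
Sum = (60 + 5 + 10 + 56 + 19)/51 = 150/51

L = 150/51 = 2.9412 bits/symbol


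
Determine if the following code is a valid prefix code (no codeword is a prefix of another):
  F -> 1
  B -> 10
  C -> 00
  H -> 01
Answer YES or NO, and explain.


Checking each pair (does one codeword prefix another?):
  F='1' vs B='10': prefix -- VIOLATION

NO -- this is NOT a valid prefix code. F (1) is a prefix of B (10).


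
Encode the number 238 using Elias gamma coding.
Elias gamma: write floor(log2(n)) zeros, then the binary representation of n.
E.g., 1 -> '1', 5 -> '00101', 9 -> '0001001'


num_bits = floor(log2(238)) + 1 = 8
leading_zeros = num_bits - 1 = 7
binary(238) = 11101110

Elias gamma(238) = '0000000' + '11101110' = 000000011101110 (15 bits)


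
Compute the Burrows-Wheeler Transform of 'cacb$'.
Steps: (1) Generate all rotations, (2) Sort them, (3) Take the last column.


Rotations (sorted):
  0: $cacb -> last char: b
  1: acb$c -> last char: c
  2: b$cac -> last char: c
  3: cacb$ -> last char: $
  4: cb$ca -> last char: a


BWT = bcc$a


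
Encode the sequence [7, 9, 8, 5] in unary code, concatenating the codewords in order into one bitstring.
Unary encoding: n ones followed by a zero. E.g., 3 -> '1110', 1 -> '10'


Encode each number as n ones followed by a terminating 0:
  7 -> 11111110 (8 bits)
  9 -> 1111111110 (10 bits)
  8 -> 111111110 (9 bits)
  5 -> 111110 (6 bits)
Total length = 8 + 10 + 9 + 6 = 33 bits.

Unary([7, 9, 8, 5]) = 111111101111111110111111110111110 (33 bits)


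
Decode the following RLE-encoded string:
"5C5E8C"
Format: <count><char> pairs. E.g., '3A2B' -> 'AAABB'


Expanding each <count><char> pair:
  5C -> 'CCCCC'
  5E -> 'EEEEE'
  8C -> 'CCCCCCCC'

Decoded = CCCCCEEEEECCCCCCCC


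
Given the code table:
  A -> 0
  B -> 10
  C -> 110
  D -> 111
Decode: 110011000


Decoding:
110 -> C
0 -> A
110 -> C
0 -> A
0 -> A


Result: CACAA


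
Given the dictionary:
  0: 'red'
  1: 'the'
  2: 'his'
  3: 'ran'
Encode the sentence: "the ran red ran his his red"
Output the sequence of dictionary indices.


Look up each word in the dictionary:
  'the' -> 1
  'ran' -> 3
  'red' -> 0
  'ran' -> 3
  'his' -> 2
  'his' -> 2
  'red' -> 0

Encoded: [1, 3, 0, 3, 2, 2, 0]


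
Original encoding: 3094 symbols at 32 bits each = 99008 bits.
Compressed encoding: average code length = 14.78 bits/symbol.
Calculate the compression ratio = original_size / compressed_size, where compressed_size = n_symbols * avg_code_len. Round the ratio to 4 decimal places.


original_size = n_symbols * orig_bits = 3094 * 32 = 99008 bits
compressed_size = n_symbols * avg_code_len = 3094 * 14.78 = 45729.32 bits
ratio = original_size / compressed_size = 99008 / 45729.32 = 2.1651

Compression ratio = 2.1651


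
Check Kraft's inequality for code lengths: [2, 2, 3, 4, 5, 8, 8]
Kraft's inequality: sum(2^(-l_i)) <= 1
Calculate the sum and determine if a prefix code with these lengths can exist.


Sum = 2^(-2) + 2^(-2) + 2^(-3) + 2^(-4) + 2^(-5) + 2^(-8) + 2^(-8)
    = 0.25 + 0.25 + 0.125 + 0.0625 + 0.03125 + 0.00390625 + 0.00390625
    = 186/256 = 0.7265625
Since 0.7265625 <= 1, Kraft's inequality IS satisfied.
A prefix code with these lengths CAN exist.

Kraft sum = 0.7265625. Satisfied.


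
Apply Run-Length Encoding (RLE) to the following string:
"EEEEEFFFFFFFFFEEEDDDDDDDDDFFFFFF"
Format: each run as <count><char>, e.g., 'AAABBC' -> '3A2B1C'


Scanning runs left to right:
  i=0: run of 'E' x 5 -> '5E'
  i=5: run of 'F' x 9 -> '9F'
  i=14: run of 'E' x 3 -> '3E'
  i=17: run of 'D' x 9 -> '9D'
  i=26: run of 'F' x 6 -> '6F'

RLE = 5E9F3E9D6F


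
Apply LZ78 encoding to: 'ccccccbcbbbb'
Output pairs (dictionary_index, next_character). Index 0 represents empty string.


LZ78 encoding steps:
Dictionary: {0: ''}
Step 1: w='' (idx 0), next='c' -> output (0, 'c'), add 'c' as idx 1
Step 2: w='c' (idx 1), next='c' -> output (1, 'c'), add 'cc' as idx 2
Step 3: w='cc' (idx 2), next='c' -> output (2, 'c'), add 'ccc' as idx 3
Step 4: w='' (idx 0), next='b' -> output (0, 'b'), add 'b' as idx 4
Step 5: w='c' (idx 1), next='b' -> output (1, 'b'), add 'cb' as idx 5
Step 6: w='b' (idx 4), next='b' -> output (4, 'b'), add 'bb' as idx 6
Step 7: w='b' (idx 4), end of input -> output (4, '')


Encoded: [(0, 'c'), (1, 'c'), (2, 'c'), (0, 'b'), (1, 'b'), (4, 'b'), (4, '')]


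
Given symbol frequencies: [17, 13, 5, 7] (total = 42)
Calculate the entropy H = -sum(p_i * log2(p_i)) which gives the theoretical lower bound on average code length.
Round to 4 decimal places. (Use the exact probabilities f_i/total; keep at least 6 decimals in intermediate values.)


Per-symbol terms -p_i * log2(p_i) with p_i = f_i/42:
  p = 17/42 = 0.404762: log2(p) = -1.304855, -p*log2(p) = 0.528155
  p = 13/42 = 0.309524: log2(p) = -1.691878, -p*log2(p) = 0.523676
  p = 5/42 = 0.119048: log2(p) = -3.070389, -p*log2(p) = 0.365523
  p = 7/42 = 0.166667: log2(p) = -2.584963, -p*log2(p) = 0.430827
H = 0.528155 + 0.523676 + 0.365523 + 0.430827 = 1.848181

H = 1.8482 bits/symbol


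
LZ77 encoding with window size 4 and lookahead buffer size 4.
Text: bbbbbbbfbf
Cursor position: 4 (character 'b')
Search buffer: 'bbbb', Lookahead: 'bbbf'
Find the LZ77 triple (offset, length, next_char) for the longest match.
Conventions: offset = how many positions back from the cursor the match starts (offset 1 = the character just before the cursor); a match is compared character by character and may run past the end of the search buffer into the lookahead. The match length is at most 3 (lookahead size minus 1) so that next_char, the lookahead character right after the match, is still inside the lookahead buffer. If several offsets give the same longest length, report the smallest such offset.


Try each offset into the search buffer:
  offset=1 (pos 3, char 'b'): match length 3
  offset=2 (pos 2, char 'b'): match length 3
  offset=3 (pos 1, char 'b'): match length 3
  offset=4 (pos 0, char 'b'): match length 3
Longest match has length 3, found at offsets 1, 2, 3, 4; take the smallest, offset 1.
next_char = character at position 4 + 3 = 7 -> 'f'

Best match: offset=1, length=3 (matching 'bbb' starting at position 3)
LZ77 triple: (1, 3, 'f')


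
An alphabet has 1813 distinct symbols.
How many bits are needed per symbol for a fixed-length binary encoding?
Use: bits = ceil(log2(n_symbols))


log2(1813) = 10.8242
Bracket: 2^10 = 1024 < 1813 <= 2^11 = 2048
So ceil(log2(1813)) = 11

bits = ceil(log2(1813)) = ceil(10.8242) = 11 bits


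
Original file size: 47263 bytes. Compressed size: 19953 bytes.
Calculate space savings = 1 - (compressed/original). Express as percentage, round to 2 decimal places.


ratio = compressed/original = 19953/47263 = 0.42217
savings = 1 - ratio = 1 - 0.42217 = 0.57783
as a percentage: 0.57783 * 100 = 57.78%

Space savings = 1 - 19953/47263 = 57.78%


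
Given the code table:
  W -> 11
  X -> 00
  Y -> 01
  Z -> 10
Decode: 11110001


Decoding:
11 -> W
11 -> W
00 -> X
01 -> Y


Result: WWXY


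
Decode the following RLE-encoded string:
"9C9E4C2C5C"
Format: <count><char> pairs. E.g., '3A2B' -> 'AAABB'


Expanding each <count><char> pair:
  9C -> 'CCCCCCCCC'
  9E -> 'EEEEEEEEE'
  4C -> 'CCCC'
  2C -> 'CC'
  5C -> 'CCCCC'

Decoded = CCCCCCCCCEEEEEEEEECCCCCCCCCCC


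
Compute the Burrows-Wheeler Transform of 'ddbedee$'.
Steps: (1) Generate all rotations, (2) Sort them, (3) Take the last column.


Rotations (sorted):
  0: $ddbedee -> last char: e
  1: bedee$dd -> last char: d
  2: dbedee$d -> last char: d
  3: ddbedee$ -> last char: $
  4: dee$ddbe -> last char: e
  5: e$ddbede -> last char: e
  6: edee$ddb -> last char: b
  7: ee$ddbed -> last char: d


BWT = edd$eebd


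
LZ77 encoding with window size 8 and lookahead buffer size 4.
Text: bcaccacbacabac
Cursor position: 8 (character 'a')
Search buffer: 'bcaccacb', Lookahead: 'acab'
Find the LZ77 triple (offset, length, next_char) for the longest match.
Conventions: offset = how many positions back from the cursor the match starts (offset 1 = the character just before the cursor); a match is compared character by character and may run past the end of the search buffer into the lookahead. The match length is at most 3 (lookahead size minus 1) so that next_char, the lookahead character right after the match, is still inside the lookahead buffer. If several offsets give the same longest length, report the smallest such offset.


Try each offset into the search buffer:
  offset=1 (pos 7, char 'b'): match length 0
  offset=2 (pos 6, char 'c'): match length 0
  offset=3 (pos 5, char 'a'): match length 2
  offset=4 (pos 4, char 'c'): match length 0
  offset=5 (pos 3, char 'c'): match length 0
  offset=6 (pos 2, char 'a'): match length 2
  offset=7 (pos 1, char 'c'): match length 0
  offset=8 (pos 0, char 'b'): match length 0
Longest match has length 2, found at offsets 3, 6; take the smallest, offset 3.
next_char = character at position 8 + 2 = 10 -> 'a'

Best match: offset=3, length=2 (matching 'ac' starting at position 5)
LZ77 triple: (3, 2, 'a')


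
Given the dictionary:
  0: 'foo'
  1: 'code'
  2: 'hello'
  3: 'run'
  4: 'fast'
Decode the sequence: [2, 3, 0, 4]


Look up each index in the dictionary:
  2 -> 'hello'
  3 -> 'run'
  0 -> 'foo'
  4 -> 'fast'

Decoded: "hello run foo fast"


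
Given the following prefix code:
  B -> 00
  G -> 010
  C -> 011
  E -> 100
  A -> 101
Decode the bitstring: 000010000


Decoding step by step:
Bits 00 -> B
Bits 00 -> B
Bits 100 -> E
Bits 00 -> B


Decoded message: BBEB


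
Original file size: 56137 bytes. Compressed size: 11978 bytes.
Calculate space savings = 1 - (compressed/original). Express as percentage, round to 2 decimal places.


ratio = compressed/original = 11978/56137 = 0.213371
savings = 1 - ratio = 1 - 0.213371 = 0.786629
as a percentage: 0.786629 * 100 = 78.66%

Space savings = 1 - 11978/56137 = 78.66%


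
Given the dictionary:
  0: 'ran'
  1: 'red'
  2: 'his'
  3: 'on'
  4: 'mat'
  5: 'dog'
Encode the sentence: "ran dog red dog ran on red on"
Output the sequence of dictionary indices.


Look up each word in the dictionary:
  'ran' -> 0
  'dog' -> 5
  'red' -> 1
  'dog' -> 5
  'ran' -> 0
  'on' -> 3
  'red' -> 1
  'on' -> 3

Encoded: [0, 5, 1, 5, 0, 3, 1, 3]


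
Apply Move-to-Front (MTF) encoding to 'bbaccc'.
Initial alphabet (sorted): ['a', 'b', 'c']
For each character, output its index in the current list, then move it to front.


MTF encoding:
'b': index 1 in ['a', 'b', 'c'] -> ['b', 'a', 'c']
'b': index 0 in ['b', 'a', 'c'] -> ['b', 'a', 'c']
'a': index 1 in ['b', 'a', 'c'] -> ['a', 'b', 'c']
'c': index 2 in ['a', 'b', 'c'] -> ['c', 'a', 'b']
'c': index 0 in ['c', 'a', 'b'] -> ['c', 'a', 'b']
'c': index 0 in ['c', 'a', 'b'] -> ['c', 'a', 'b']


Output: [1, 0, 1, 2, 0, 0]


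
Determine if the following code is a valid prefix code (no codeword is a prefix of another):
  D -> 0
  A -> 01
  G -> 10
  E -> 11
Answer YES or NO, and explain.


Checking each pair (does one codeword prefix another?):
  D='0' vs A='01': prefix -- VIOLATION

NO -- this is NOT a valid prefix code. D (0) is a prefix of A (01).


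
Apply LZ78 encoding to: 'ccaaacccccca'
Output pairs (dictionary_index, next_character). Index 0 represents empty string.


LZ78 encoding steps:
Dictionary: {0: ''}
Step 1: w='' (idx 0), next='c' -> output (0, 'c'), add 'c' as idx 1
Step 2: w='c' (idx 1), next='a' -> output (1, 'a'), add 'ca' as idx 2
Step 3: w='' (idx 0), next='a' -> output (0, 'a'), add 'a' as idx 3
Step 4: w='a' (idx 3), next='c' -> output (3, 'c'), add 'ac' as idx 4
Step 5: w='c' (idx 1), next='c' -> output (1, 'c'), add 'cc' as idx 5
Step 6: w='cc' (idx 5), next='c' -> output (5, 'c'), add 'ccc' as idx 6
Step 7: w='a' (idx 3), end of input -> output (3, '')


Encoded: [(0, 'c'), (1, 'a'), (0, 'a'), (3, 'c'), (1, 'c'), (5, 'c'), (3, '')]


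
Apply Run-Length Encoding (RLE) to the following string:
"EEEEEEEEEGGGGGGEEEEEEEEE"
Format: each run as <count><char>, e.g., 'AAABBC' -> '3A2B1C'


Scanning runs left to right:
  i=0: run of 'E' x 9 -> '9E'
  i=9: run of 'G' x 6 -> '6G'
  i=15: run of 'E' x 9 -> '9E'

RLE = 9E6G9E


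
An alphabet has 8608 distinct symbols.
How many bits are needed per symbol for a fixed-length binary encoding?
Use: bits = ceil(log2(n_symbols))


log2(8608) = 13.0715
Bracket: 2^13 = 8192 < 8608 <= 2^14 = 16384
So ceil(log2(8608)) = 14

bits = ceil(log2(8608)) = ceil(13.0715) = 14 bits


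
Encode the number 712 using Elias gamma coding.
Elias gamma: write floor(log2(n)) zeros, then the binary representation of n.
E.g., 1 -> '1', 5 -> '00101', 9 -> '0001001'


num_bits = floor(log2(712)) + 1 = 10
leading_zeros = num_bits - 1 = 9
binary(712) = 1011001000

Elias gamma(712) = '000000000' + '1011001000' = 0000000001011001000 (19 bits)


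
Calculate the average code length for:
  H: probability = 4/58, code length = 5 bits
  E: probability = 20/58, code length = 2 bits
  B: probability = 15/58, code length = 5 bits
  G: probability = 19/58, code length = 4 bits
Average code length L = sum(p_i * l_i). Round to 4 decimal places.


Weighted contributions p_i * l_i:
  H: (4/58) * 5 = 20/58
  E: (20/58) * 2 = 40/58
  B: (15/58) * 5 = 75/58
  G: (19/58) * 4 = 76/58
Sum = (20 + 40 + 75 + 76)/58 = 211/58

L = 211/58 = 3.6379 bits/symbol


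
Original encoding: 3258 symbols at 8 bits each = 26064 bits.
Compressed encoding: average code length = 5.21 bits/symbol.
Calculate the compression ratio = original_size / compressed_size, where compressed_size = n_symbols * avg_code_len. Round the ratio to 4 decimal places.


original_size = n_symbols * orig_bits = 3258 * 8 = 26064 bits
compressed_size = n_symbols * avg_code_len = 3258 * 5.21 = 16974.18 bits
ratio = original_size / compressed_size = 26064 / 16974.18 = 1.5355

Compression ratio = 1.5355


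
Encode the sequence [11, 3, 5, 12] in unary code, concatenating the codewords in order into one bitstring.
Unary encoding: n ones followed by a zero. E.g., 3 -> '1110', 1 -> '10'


Encode each number as n ones followed by a terminating 0:
  11 -> 111111111110 (12 bits)
  3 -> 1110 (4 bits)
  5 -> 111110 (6 bits)
  12 -> 1111111111110 (13 bits)
Total length = 12 + 4 + 6 + 13 = 35 bits.

Unary([11, 3, 5, 12]) = 11111111111011101111101111111111110 (35 bits)


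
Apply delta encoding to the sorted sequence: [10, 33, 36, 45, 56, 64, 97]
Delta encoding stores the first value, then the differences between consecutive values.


First value: 10
Deltas:
  33 - 10 = 23
  36 - 33 = 3
  45 - 36 = 9
  56 - 45 = 11
  64 - 56 = 8
  97 - 64 = 33


Delta encoded: [10, 23, 3, 9, 11, 8, 33]


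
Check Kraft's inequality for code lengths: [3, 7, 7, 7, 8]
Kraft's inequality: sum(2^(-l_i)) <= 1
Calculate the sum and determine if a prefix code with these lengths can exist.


Sum = 2^(-3) + 2^(-7) + 2^(-7) + 2^(-7) + 2^(-8)
    = 0.125 + 0.0078125 + 0.0078125 + 0.0078125 + 0.00390625
    = 39/256 = 0.15234375
Since 0.15234375 <= 1, Kraft's inequality IS satisfied.
A prefix code with these lengths CAN exist.

Kraft sum = 0.15234375. Satisfied.


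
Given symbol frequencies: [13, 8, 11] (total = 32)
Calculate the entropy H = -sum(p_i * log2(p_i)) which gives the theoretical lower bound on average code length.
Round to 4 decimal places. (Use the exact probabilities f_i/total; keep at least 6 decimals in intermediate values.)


Per-symbol terms -p_i * log2(p_i) with p_i = f_i/32:
  p = 13/32 = 0.406250: log2(p) = -1.299560, -p*log2(p) = 0.527946
  p = 8/32 = 0.250000: log2(p) = -2.000000, -p*log2(p) = 0.500000
  p = 11/32 = 0.343750: log2(p) = -1.540568, -p*log2(p) = 0.529570
H = 0.527946 + 0.500000 + 0.529570 = 1.557516

H = 1.5575 bits/symbol


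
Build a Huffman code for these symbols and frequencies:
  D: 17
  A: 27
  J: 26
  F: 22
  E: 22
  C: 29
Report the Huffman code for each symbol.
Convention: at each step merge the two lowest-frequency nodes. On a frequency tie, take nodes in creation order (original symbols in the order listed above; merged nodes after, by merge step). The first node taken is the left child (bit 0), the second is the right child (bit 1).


Huffman tree construction:
Step 1: Merge D(17) + F(22) = 39
Step 2: Merge E(22) + J(26) = 48
Step 3: Merge A(27) + C(29) = 56
Step 4: Merge (D+F)(39) + (E+J)(48) = 87
Step 5: Merge (A+C)(56) + ((D+F)+(E+J))(87) = 143
Read each symbol's code off the tree from the root (left child = 0, right child = 1).

Codes:
  D: 100 (length 3)
  A: 00 (length 2)
  J: 111 (length 3)
  F: 101 (length 3)
  E: 110 (length 3)
  C: 01 (length 2)
Average code length: 373/143 = 2.6084 bits/symbol


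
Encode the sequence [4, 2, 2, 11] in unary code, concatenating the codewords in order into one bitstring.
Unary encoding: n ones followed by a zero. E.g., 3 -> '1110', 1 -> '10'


Encode each number as n ones followed by a terminating 0:
  4 -> 11110 (5 bits)
  2 -> 110 (3 bits)
  2 -> 110 (3 bits)
  11 -> 111111111110 (12 bits)
Total length = 5 + 3 + 3 + 12 = 23 bits.

Unary([4, 2, 2, 11]) = 11110110110111111111110 (23 bits)


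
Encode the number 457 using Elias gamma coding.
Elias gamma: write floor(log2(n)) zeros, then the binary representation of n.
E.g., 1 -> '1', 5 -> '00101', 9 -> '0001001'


num_bits = floor(log2(457)) + 1 = 9
leading_zeros = num_bits - 1 = 8
binary(457) = 111001001

Elias gamma(457) = '00000000' + '111001001' = 00000000111001001 (17 bits)


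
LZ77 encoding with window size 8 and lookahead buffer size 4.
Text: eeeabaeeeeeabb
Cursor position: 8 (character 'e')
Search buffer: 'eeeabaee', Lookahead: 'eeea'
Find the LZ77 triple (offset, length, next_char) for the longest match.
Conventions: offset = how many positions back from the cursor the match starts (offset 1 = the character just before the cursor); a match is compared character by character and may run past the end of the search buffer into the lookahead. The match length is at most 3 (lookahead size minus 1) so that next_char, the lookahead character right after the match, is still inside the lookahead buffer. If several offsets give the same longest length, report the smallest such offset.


Try each offset into the search buffer:
  offset=1 (pos 7, char 'e'): match length 3
  offset=2 (pos 6, char 'e'): match length 3
  offset=3 (pos 5, char 'a'): match length 0
  offset=4 (pos 4, char 'b'): match length 0
  offset=5 (pos 3, char 'a'): match length 0
  offset=6 (pos 2, char 'e'): match length 1
  offset=7 (pos 1, char 'e'): match length 2
  offset=8 (pos 0, char 'e'): match length 3
Longest match has length 3, found at offsets 1, 2, 8; take the smallest, offset 1.
next_char = character at position 8 + 3 = 11 -> 'a'

Best match: offset=1, length=3 (matching 'eee' starting at position 7)
LZ77 triple: (1, 3, 'a')


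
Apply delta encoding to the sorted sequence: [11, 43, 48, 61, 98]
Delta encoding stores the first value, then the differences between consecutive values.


First value: 11
Deltas:
  43 - 11 = 32
  48 - 43 = 5
  61 - 48 = 13
  98 - 61 = 37


Delta encoded: [11, 32, 5, 13, 37]


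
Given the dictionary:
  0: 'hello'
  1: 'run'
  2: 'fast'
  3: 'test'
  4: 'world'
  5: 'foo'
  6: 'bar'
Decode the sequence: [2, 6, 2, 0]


Look up each index in the dictionary:
  2 -> 'fast'
  6 -> 'bar'
  2 -> 'fast'
  0 -> 'hello'

Decoded: "fast bar fast hello"


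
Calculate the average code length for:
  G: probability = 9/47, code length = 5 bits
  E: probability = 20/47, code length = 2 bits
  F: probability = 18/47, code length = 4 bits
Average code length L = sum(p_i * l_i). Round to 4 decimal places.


Weighted contributions p_i * l_i:
  G: (9/47) * 5 = 45/47
  E: (20/47) * 2 = 40/47
  F: (18/47) * 4 = 72/47
Sum = (45 + 40 + 72)/47 = 157/47

L = 157/47 = 3.3404 bits/symbol


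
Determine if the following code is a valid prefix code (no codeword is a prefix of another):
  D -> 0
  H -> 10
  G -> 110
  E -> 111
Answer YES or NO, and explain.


Checking each pair (does one codeword prefix another?):
  D='0' vs H='10': no prefix
  D='0' vs G='110': no prefix
  D='0' vs E='111': no prefix
  H='10' vs D='0': no prefix
  H='10' vs G='110': no prefix
  H='10' vs E='111': no prefix
  G='110' vs D='0': no prefix
  G='110' vs H='10': no prefix
  G='110' vs E='111': no prefix
  E='111' vs D='0': no prefix
  E='111' vs H='10': no prefix
  E='111' vs G='110': no prefix
No violation found over all pairs.

YES -- this is a valid prefix code. No codeword is a prefix of any other codeword.


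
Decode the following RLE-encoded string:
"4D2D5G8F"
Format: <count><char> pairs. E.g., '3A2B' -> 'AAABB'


Expanding each <count><char> pair:
  4D -> 'DDDD'
  2D -> 'DD'
  5G -> 'GGGGG'
  8F -> 'FFFFFFFF'

Decoded = DDDDDDGGGGGFFFFFFFF


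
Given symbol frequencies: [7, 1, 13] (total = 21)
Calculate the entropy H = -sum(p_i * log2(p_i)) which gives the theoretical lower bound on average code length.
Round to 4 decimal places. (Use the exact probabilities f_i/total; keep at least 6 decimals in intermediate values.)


Per-symbol terms -p_i * log2(p_i) with p_i = f_i/21:
  p = 7/21 = 0.333333: log2(p) = -1.584963, -p*log2(p) = 0.528321
  p = 1/21 = 0.047619: log2(p) = -4.392317, -p*log2(p) = 0.209158
  p = 13/21 = 0.619048: log2(p) = -0.691878, -p*log2(p) = 0.428305
H = 0.528321 + 0.209158 + 0.428305 = 1.165784

H = 1.1658 bits/symbol


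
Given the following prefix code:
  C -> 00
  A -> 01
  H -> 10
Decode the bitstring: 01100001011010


Decoding step by step:
Bits 01 -> A
Bits 10 -> H
Bits 00 -> C
Bits 01 -> A
Bits 01 -> A
Bits 10 -> H
Bits 10 -> H


Decoded message: AHCAAHH


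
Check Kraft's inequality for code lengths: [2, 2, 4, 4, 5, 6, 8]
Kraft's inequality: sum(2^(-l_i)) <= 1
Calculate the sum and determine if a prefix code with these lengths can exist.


Sum = 2^(-2) + 2^(-2) + 2^(-4) + 2^(-4) + 2^(-5) + 2^(-6) + 2^(-8)
    = 0.25 + 0.25 + 0.0625 + 0.0625 + 0.03125 + 0.015625 + 0.00390625
    = 173/256 = 0.67578125
Since 0.67578125 <= 1, Kraft's inequality IS satisfied.
A prefix code with these lengths CAN exist.

Kraft sum = 0.67578125. Satisfied.


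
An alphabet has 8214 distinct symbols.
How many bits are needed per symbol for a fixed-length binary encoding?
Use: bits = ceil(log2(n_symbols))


log2(8214) = 13.0039
Bracket: 2^13 = 8192 < 8214 <= 2^14 = 16384
So ceil(log2(8214)) = 14

bits = ceil(log2(8214)) = ceil(13.0039) = 14 bits


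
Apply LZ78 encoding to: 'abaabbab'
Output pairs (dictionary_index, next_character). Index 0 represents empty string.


LZ78 encoding steps:
Dictionary: {0: ''}
Step 1: w='' (idx 0), next='a' -> output (0, 'a'), add 'a' as idx 1
Step 2: w='' (idx 0), next='b' -> output (0, 'b'), add 'b' as idx 2
Step 3: w='a' (idx 1), next='a' -> output (1, 'a'), add 'aa' as idx 3
Step 4: w='b' (idx 2), next='b' -> output (2, 'b'), add 'bb' as idx 4
Step 5: w='a' (idx 1), next='b' -> output (1, 'b'), add 'ab' as idx 5


Encoded: [(0, 'a'), (0, 'b'), (1, 'a'), (2, 'b'), (1, 'b')]


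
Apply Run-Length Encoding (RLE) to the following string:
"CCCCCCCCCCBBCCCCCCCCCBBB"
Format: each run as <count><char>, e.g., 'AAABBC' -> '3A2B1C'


Scanning runs left to right:
  i=0: run of 'C' x 10 -> '10C'
  i=10: run of 'B' x 2 -> '2B'
  i=12: run of 'C' x 9 -> '9C'
  i=21: run of 'B' x 3 -> '3B'

RLE = 10C2B9C3B


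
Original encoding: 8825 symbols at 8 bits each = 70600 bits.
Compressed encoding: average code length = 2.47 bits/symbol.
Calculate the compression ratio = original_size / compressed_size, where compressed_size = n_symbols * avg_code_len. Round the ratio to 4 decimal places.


original_size = n_symbols * orig_bits = 8825 * 8 = 70600 bits
compressed_size = n_symbols * avg_code_len = 8825 * 2.47 = 21797.75 bits
ratio = original_size / compressed_size = 70600 / 21797.75 = 3.2389

Compression ratio = 3.2389


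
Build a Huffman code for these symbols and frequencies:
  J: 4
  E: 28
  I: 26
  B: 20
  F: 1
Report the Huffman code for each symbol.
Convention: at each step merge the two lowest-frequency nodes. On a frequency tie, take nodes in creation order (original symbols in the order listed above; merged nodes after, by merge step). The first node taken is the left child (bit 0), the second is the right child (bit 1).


Huffman tree construction:
Step 1: Merge F(1) + J(4) = 5
Step 2: Merge (F+J)(5) + B(20) = 25
Step 3: Merge ((F+J)+B)(25) + I(26) = 51
Step 4: Merge E(28) + (((F+J)+B)+I)(51) = 79
Read each symbol's code off the tree from the root (left child = 0, right child = 1).

Codes:
  J: 1001 (length 4)
  E: 0 (length 1)
  I: 11 (length 2)
  B: 101 (length 3)
  F: 1000 (length 4)
Average code length: 160/79 = 2.0253 bits/symbol


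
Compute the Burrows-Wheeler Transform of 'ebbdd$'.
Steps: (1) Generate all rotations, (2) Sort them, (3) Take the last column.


Rotations (sorted):
  0: $ebbdd -> last char: d
  1: bbdd$e -> last char: e
  2: bdd$eb -> last char: b
  3: d$ebbd -> last char: d
  4: dd$ebb -> last char: b
  5: ebbdd$ -> last char: $


BWT = debdb$


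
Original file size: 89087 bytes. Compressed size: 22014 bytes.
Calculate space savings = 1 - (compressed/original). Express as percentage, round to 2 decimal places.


ratio = compressed/original = 22014/89087 = 0.247107
savings = 1 - ratio = 1 - 0.247107 = 0.752893
as a percentage: 0.752893 * 100 = 75.29%

Space savings = 1 - 22014/89087 = 75.29%


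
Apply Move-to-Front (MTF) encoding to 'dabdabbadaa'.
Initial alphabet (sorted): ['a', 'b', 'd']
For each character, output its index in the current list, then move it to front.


MTF encoding:
'd': index 2 in ['a', 'b', 'd'] -> ['d', 'a', 'b']
'a': index 1 in ['d', 'a', 'b'] -> ['a', 'd', 'b']
'b': index 2 in ['a', 'd', 'b'] -> ['b', 'a', 'd']
'd': index 2 in ['b', 'a', 'd'] -> ['d', 'b', 'a']
'a': index 2 in ['d', 'b', 'a'] -> ['a', 'd', 'b']
'b': index 2 in ['a', 'd', 'b'] -> ['b', 'a', 'd']
'b': index 0 in ['b', 'a', 'd'] -> ['b', 'a', 'd']
'a': index 1 in ['b', 'a', 'd'] -> ['a', 'b', 'd']
'd': index 2 in ['a', 'b', 'd'] -> ['d', 'a', 'b']
'a': index 1 in ['d', 'a', 'b'] -> ['a', 'd', 'b']
'a': index 0 in ['a', 'd', 'b'] -> ['a', 'd', 'b']


Output: [2, 1, 2, 2, 2, 2, 0, 1, 2, 1, 0]
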